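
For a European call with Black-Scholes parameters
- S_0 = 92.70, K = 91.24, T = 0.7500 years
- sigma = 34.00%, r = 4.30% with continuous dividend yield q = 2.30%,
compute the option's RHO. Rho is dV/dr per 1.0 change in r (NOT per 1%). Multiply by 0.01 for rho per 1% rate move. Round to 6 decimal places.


d1 = 0.2520815713; d2 = -0.0423670660
phi(d1) = 0.3864661126; exp(-qT) = 0.9828979294; exp(-rT) = 0.9682644857
N(d2) = 0.4831030412
Rho = K*T*exp(-rT)*N(d2) = 91.2400 * 0.7500 * 0.9682644857 * 0.4831030412 = 32.009605

Answer: Rho = 32.009605


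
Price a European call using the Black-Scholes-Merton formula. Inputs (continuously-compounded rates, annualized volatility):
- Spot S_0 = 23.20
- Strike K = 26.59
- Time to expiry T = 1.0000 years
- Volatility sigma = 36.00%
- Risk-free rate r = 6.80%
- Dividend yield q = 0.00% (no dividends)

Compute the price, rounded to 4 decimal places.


Answer: Price = 2.6714

Derivation:
d1 = (ln(S/K) + (r - q + 0.5*sigma^2) * T) / (sigma * sqrt(T)) = -0.00995257
d2 = d1 - sigma * sqrt(T) = -0.36995257
exp(-rT) = 0.93426047; exp(-qT) = 1.00000000
C = S_0 * exp(-qT) * N(d1) - K * exp(-rT) * N(d2)
N(d1) = 0.49602956; N(d2) = 0.35570891
C = 23.2000 * 1.00000000 * 0.49602956 - 26.5900 * 0.93426047 * 0.35570891 = 2.6714


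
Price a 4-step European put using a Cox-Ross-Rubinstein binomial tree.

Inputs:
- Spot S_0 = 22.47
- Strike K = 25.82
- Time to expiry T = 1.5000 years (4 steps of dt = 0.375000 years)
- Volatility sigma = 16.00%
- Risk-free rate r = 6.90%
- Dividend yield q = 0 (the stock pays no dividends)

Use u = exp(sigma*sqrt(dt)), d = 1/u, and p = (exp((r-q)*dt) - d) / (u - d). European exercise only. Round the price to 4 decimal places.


dt = T/N = 0.375000
u = exp(sigma*sqrt(dt)) = 1.102940; d = 1/u = 0.906667
p = (exp((r-q)*dt) - d) / (u - d) = 0.609077
Discount per step: exp(-r*dt) = 0.974457
Stock lattice S(k, i) with i counting down-moves:
  k=0: S(0,0) = 22.4700
  k=1: S(1,0) = 24.7831; S(1,1) = 20.3728
  k=2: S(2,0) = 27.3342; S(2,1) = 22.4700; S(2,2) = 18.4714
  k=3: S(3,0) = 30.1480; S(3,1) = 24.7831; S(3,2) = 20.3728; S(3,3) = 16.7474
  k=4: S(4,0) = 33.2515; S(4,1) = 27.3342; S(4,2) = 22.4700; S(4,3) = 18.4714; S(4,4) = 15.1843
Terminal payoffs V(N, i) = max(K - S_T, 0):
  V(4,0) = 0.000000; V(4,1) = 0.000000; V(4,2) = 3.350000; V(4,3) = 7.348631; V(4,4) = 10.635689
Backward induction: V(k, i) = exp(-r*dt) * [p * V(k+1, i) + (1-p) * V(k+1, i+1)].
  V(3,0) = exp(-r*dt) * [p*0.000000 + (1-p)*0.000000] = 0.000000
  V(3,1) = exp(-r*dt) * [p*0.000000 + (1-p)*3.350000] = 1.276142
  V(3,2) = exp(-r*dt) * [p*3.350000 + (1-p)*7.348631] = 4.787660
  V(3,3) = exp(-r*dt) * [p*7.348631 + (1-p)*10.635689] = 8.413089
  V(2,0) = exp(-r*dt) * [p*0.000000 + (1-p)*1.276142] = 0.486131
  V(2,1) = exp(-r*dt) * [p*1.276142 + (1-p)*4.787660] = 2.581215
  V(2,2) = exp(-r*dt) * [p*4.787660 + (1-p)*8.413089] = 6.046431
  V(1,0) = exp(-r*dt) * [p*0.486131 + (1-p)*2.581215] = 1.271810
  V(1,1) = exp(-r*dt) * [p*2.581215 + (1-p)*6.046431] = 3.835314
  V(0,0) = exp(-r*dt) * [p*1.271810 + (1-p)*3.835314] = 2.215860

Answer: Price = V(0,0) = 2.2159


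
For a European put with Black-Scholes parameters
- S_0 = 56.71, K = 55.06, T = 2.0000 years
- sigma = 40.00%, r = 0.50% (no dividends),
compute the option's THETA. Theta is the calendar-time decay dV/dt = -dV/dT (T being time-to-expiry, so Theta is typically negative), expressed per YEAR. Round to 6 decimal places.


Answer: Theta = -2.847294

Derivation:
d1 = 0.3527173470; d2 = -0.2129680780
phi(d1) = 0.3748822521; exp(-qT) = 1.0000000000; exp(-rT) = 0.9900498337
Theta = -S*exp(-qT)*phi(d1)*sigma/(2*sqrt(T)) + r*K*exp(-rT)*N(-d2) - q*S*exp(-qT)*N(-d1)
N(-d1) = 0.3621501766; N(-d2) = 0.5843240692; sqrt(T) = 1.4142135624
Term 1 = -56.7100 * 1.0000000000 * 0.3748822521 * 0.4000 / (2 * 1.4142135624) = -3.0065575783
Term 2 = 0.0050 * 55.0600 * 0.9900498337 * 0.5843240692 = 0.1592637886
Term 3 = 0 (no dividend yield, q = 0)
Theta = -3.0065575783 + (0.1592637886) + (0.0000000000) = -2.847294


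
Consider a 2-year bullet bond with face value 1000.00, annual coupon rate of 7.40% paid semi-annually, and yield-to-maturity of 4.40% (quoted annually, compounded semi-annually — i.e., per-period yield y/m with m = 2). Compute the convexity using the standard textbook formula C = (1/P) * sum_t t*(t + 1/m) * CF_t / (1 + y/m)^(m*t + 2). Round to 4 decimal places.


Answer: Convexity = 4.4643

Derivation:
Coupon per period c = face * coupon_rate / m = 37.000000
Periods per year m = 2; per-period yield y/m = 0.022000
Number of cashflows N = 4
Cashflows (t years, CF_t, discount factor 1/(1+y/m)^(m*t), PV):
  t = 0.5000: CF_t = 37.000000, DF = 0.978474, PV = 36.203523
  t = 1.0000: CF_t = 37.000000, DF = 0.957411, PV = 35.424190
  t = 1.5000: CF_t = 37.000000, DF = 0.936801, PV = 34.661634
  t = 2.0000: CF_t = 1037.000000, DF = 0.916635, PV = 950.550453
Price P = sum_t PV_t = 1056.839800
Convexity numerator sum_t t*(t + 1/m) * CF_t / (1+y/m)^(m*t + 2):
  t = 0.5000: term = 17.330817
  t = 1.0000: term = 50.873240
  t = 1.5000: term = 99.556243
  t = 2.0000: term = 4550.335156
Convexity = (1/P) * sum = 4718.095457 / 1056.839800 = 4.464343


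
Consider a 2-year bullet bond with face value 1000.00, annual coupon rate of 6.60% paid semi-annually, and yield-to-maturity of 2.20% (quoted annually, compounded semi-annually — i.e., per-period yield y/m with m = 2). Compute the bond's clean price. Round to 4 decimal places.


Answer: Price = 1085.6322

Derivation:
Coupon per period c = face * coupon_rate / m = 33.000000
Periods per year m = 2; per-period yield y/m = 0.011000
Number of cashflows N = 4
Cashflows (t years, CF_t, discount factor 1/(1+y/m)^(m*t), PV):
  t = 0.5000: CF_t = 33.000000, DF = 0.989120, PV = 32.640950
  t = 1.0000: CF_t = 33.000000, DF = 0.978358, PV = 32.285806
  t = 1.5000: CF_t = 33.000000, DF = 0.967713, PV = 31.934526
  t = 2.0000: CF_t = 1033.000000, DF = 0.957184, PV = 988.770952
Price P = sum_t PV_t = 1085.632233


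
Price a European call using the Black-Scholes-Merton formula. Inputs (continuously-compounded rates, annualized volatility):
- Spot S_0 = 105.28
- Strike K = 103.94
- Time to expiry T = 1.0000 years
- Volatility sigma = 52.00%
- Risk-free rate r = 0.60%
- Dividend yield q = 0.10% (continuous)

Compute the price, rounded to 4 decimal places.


d1 = (ln(S/K) + (r - q + 0.5*sigma^2) * T) / (sigma * sqrt(T)) = 0.29424934
d2 = d1 - sigma * sqrt(T) = -0.22575066
exp(-rT) = 0.99401796; exp(-qT) = 0.99900050
C = S_0 * exp(-qT) * N(d1) - K * exp(-rT) * N(d2)
N(d1) = 0.61571631; N(d2) = 0.41069768
C = 105.2800 * 0.99900050 * 0.61571631 - 103.9400 * 0.99401796 * 0.41069768 = 22.3253

Answer: Price = 22.3253


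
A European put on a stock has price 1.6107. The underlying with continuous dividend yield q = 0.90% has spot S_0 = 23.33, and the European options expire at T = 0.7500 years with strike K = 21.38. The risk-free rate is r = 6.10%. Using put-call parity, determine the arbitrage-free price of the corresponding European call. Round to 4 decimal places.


Put-call parity: C - P = S_0 * exp(-qT) - K * exp(-rT).
S_0 * exp(-qT) = 23.3300 * 0.99327273 = 23.17305279
K * exp(-rT) = 21.3800 * 0.95528075 = 20.42390249
C = P + S*exp(-qT) - K*exp(-rT)
C = 1.6107 + 23.17305279 - 20.42390249 = 4.3599

Answer: Call price = 4.3599


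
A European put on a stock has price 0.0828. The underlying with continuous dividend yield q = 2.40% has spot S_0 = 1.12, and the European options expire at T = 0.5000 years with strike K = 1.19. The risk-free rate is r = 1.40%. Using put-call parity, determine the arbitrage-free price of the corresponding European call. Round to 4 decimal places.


Put-call parity: C - P = S_0 * exp(-qT) - K * exp(-rT).
S_0 * exp(-qT) = 1.1200 * 0.98807171 = 1.10664032
K * exp(-rT) = 1.1900 * 0.99302444 = 1.18169909
C = P + S*exp(-qT) - K*exp(-rT)
C = 0.0828 + 1.10664032 - 1.18169909 = 0.0077

Answer: Call price = 0.0077


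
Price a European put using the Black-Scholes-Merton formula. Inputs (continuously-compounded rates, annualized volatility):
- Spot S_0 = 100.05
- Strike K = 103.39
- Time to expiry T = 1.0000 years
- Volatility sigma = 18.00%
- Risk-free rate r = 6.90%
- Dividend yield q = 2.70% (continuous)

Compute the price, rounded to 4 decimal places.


d1 = (ln(S/K) + (r - q + 0.5*sigma^2) * T) / (sigma * sqrt(T)) = 0.14089897
d2 = d1 - sigma * sqrt(T) = -0.03910103
exp(-rT) = 0.93332668; exp(-qT) = 0.97336124
P = K * exp(-rT) * N(-d2) - S_0 * exp(-qT) * N(-d1)
N(-d1) = 0.44397488; N(-d2) = 0.51559508
P = 103.3900 * 0.93332668 * 0.51559508 - 100.0500 * 0.97336124 * 0.44397488 = 6.5168

Answer: Price = 6.5168


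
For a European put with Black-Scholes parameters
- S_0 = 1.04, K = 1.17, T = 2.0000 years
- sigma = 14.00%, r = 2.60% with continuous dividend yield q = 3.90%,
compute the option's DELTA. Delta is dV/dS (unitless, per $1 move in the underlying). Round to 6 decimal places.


Answer: Delta = -0.679610

Derivation:
d1 = -0.6272190473; d2 = -0.8252089460
phi(d1) = 0.3277053492; exp(-qT) = 0.9249644265; exp(-rT) = 0.9493288668
N(-d1) = 0.7347421703
Delta = -exp(-qT) * N(-d1) = -0.9249644265 * 0.7347421703 = -0.679610


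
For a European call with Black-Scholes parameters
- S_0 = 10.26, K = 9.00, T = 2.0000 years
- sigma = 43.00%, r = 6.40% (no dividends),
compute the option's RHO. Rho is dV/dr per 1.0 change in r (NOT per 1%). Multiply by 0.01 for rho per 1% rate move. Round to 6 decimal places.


Answer: Rho = 8.686959

Derivation:
d1 = 0.7300108947; d2 = 0.1218990628
phi(d1) = 0.3056249793; exp(-qT) = 1.0000000000; exp(-rT) = 0.8798533791
N(d2) = 0.5485105211
Rho = K*T*exp(-rT)*N(d2) = 9.0000 * 2.0000 * 0.8798533791 * 0.5485105211 = 8.686959


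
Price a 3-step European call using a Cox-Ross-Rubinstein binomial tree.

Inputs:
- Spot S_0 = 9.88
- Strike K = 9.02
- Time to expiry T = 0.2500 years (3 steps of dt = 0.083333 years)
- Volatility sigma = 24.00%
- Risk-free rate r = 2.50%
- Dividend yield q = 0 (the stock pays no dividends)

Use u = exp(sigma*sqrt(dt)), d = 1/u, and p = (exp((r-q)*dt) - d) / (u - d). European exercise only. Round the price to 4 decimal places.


Answer: Price = V(0,0) = 1.0414

Derivation:
dt = T/N = 0.083333
u = exp(sigma*sqrt(dt)) = 1.071738; d = 1/u = 0.933063
p = (exp((r-q)*dt) - d) / (u - d) = 0.497725
Discount per step: exp(-r*dt) = 0.997919
Stock lattice S(k, i) with i counting down-moves:
  k=0: S(0,0) = 9.8800
  k=1: S(1,0) = 10.5888; S(1,1) = 9.2187
  k=2: S(2,0) = 11.3484; S(2,1) = 9.8800; S(2,2) = 8.6016
  k=3: S(3,0) = 12.1625; S(3,1) = 10.5888; S(3,2) = 9.2187; S(3,3) = 8.0258
Terminal payoffs V(N, i) = max(S_T - K, 0):
  V(3,0) = 3.142514; V(3,1) = 1.568776; V(3,2) = 0.198667; V(3,3) = 0.000000
Backward induction: V(k, i) = exp(-r*dt) * [p * V(k+1, i) + (1-p) * V(k+1, i+1)].
  V(2,0) = exp(-r*dt) * [p*3.142514 + (1-p)*1.568776] = 2.347170
  V(2,1) = exp(-r*dt) * [p*1.568776 + (1-p)*0.198667] = 0.878772
  V(2,2) = exp(-r*dt) * [p*0.198667 + (1-p)*0.000000] = 0.098676
  V(1,0) = exp(-r*dt) * [p*2.347170 + (1-p)*0.878772] = 1.606281
  V(1,1) = exp(-r*dt) * [p*0.878772 + (1-p)*0.098676] = 0.485936
  V(0,0) = exp(-r*dt) * [p*1.606281 + (1-p)*0.485936] = 1.041388


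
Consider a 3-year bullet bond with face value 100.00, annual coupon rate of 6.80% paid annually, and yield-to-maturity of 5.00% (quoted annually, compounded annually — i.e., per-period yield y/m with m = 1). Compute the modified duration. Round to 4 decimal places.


Answer: Modified duration = 2.6836

Derivation:
Coupon per period c = face * coupon_rate / m = 6.800000
Periods per year m = 1; per-period yield y/m = 0.050000
Number of cashflows N = 3
Cashflows (t years, CF_t, discount factor 1/(1+y/m)^(m*t), PV):
  t = 1.0000: CF_t = 6.800000, DF = 0.952381, PV = 6.476190
  t = 2.0000: CF_t = 6.800000, DF = 0.907029, PV = 6.167800
  t = 3.0000: CF_t = 106.800000, DF = 0.863838, PV = 92.257856
Price P = sum_t PV_t = 104.901846
First compute Macaulay numerator sum_t t * PV_t:
  t * PV_t at t = 1.0000: 6.476190
  t * PV_t at t = 2.0000: 12.335601
  t * PV_t at t = 3.0000: 276.773567
Macaulay duration D = 295.585358 / 104.901846 = 2.817733
Modified duration = D / (1 + y/m) = 2.817733 / (1 + 0.050000) = 2.683555


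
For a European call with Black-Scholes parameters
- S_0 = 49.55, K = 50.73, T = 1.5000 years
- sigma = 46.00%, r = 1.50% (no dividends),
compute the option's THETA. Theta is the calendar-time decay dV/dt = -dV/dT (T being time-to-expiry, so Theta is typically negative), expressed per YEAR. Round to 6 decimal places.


Answer: Theta = -3.858647

Derivation:
d1 = 0.2798538644; d2 = -0.2835287764
phi(d1) = 0.3836219848; exp(-qT) = 1.0000000000; exp(-rT) = 0.9777512372
Theta = -S*exp(-qT)*phi(d1)*sigma/(2*sqrt(T)) - r*K*exp(-rT)*N(d2) + q*S*exp(-qT)*N(d1)
N(d1) = 0.6102051879; N(d2) = 0.3883857629; sqrt(T) = 1.2247448714
Term 1 = -49.5500 * 1.0000000000 * 0.3836219848 * 0.4600 / (2 * 1.2247448714) = -3.5696805530
Term 2 = -0.0150 * 50.7300 * 0.9777512372 * 0.3883857629 = -0.2889666992
Term 3 = 0 (no dividend yield, q = 0)
Theta = -3.5696805530 + (-0.2889666992) + (0.0000000000) = -3.858647


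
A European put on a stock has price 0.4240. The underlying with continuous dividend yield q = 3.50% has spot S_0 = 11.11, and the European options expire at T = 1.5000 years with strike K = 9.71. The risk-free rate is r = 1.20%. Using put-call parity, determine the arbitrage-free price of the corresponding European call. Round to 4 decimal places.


Answer: Call price = 1.4290

Derivation:
Put-call parity: C - P = S_0 * exp(-qT) - K * exp(-rT).
S_0 * exp(-qT) = 11.1100 * 0.94885432 = 10.54177151
K * exp(-rT) = 9.7100 * 0.98216103 = 9.53678362
C = P + S*exp(-qT) - K*exp(-rT)
C = 0.4240 + 10.54177151 - 9.53678362 = 1.4290


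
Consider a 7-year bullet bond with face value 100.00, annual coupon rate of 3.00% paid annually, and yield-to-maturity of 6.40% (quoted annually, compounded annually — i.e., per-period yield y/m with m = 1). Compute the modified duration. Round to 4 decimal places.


Coupon per period c = face * coupon_rate / m = 3.000000
Periods per year m = 1; per-period yield y/m = 0.064000
Number of cashflows N = 7
Cashflows (t years, CF_t, discount factor 1/(1+y/m)^(m*t), PV):
  t = 1.0000: CF_t = 3.000000, DF = 0.939850, PV = 2.819549
  t = 2.0000: CF_t = 3.000000, DF = 0.883317, PV = 2.649952
  t = 3.0000: CF_t = 3.000000, DF = 0.830185, PV = 2.490556
  t = 4.0000: CF_t = 3.000000, DF = 0.780249, PV = 2.340748
  t = 5.0000: CF_t = 3.000000, DF = 0.733317, PV = 2.199952
  t = 6.0000: CF_t = 3.000000, DF = 0.689208, PV = 2.067624
  t = 7.0000: CF_t = 103.000000, DF = 0.647752, PV = 66.718432
Price P = sum_t PV_t = 81.286812
First compute Macaulay numerator sum_t t * PV_t:
  t * PV_t at t = 1.0000: 2.819549
  t * PV_t at t = 2.0000: 5.299904
  t * PV_t at t = 3.0000: 7.471669
  t * PV_t at t = 4.0000: 9.362994
  t * PV_t at t = 5.0000: 10.999758
  t * PV_t at t = 6.0000: 12.405742
  t * PV_t at t = 7.0000: 467.029022
Macaulay duration D = 515.388637 / 81.286812 = 6.340372
Modified duration = D / (1 + y/m) = 6.340372 / (1 + 0.064000) = 5.958996

Answer: Modified duration = 5.9590


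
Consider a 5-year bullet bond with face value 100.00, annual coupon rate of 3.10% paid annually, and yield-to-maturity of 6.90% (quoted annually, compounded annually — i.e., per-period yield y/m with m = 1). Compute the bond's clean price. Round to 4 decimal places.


Coupon per period c = face * coupon_rate / m = 3.100000
Periods per year m = 1; per-period yield y/m = 0.069000
Number of cashflows N = 5
Cashflows (t years, CF_t, discount factor 1/(1+y/m)^(m*t), PV):
  t = 1.0000: CF_t = 3.100000, DF = 0.935454, PV = 2.899906
  t = 2.0000: CF_t = 3.100000, DF = 0.875074, PV = 2.712728
  t = 3.0000: CF_t = 3.100000, DF = 0.818591, PV = 2.537632
  t = 4.0000: CF_t = 3.100000, DF = 0.765754, PV = 2.373837
  t = 5.0000: CF_t = 103.100000, DF = 0.716327, PV = 73.853340
Price P = sum_t PV_t = 84.377443

Answer: Price = 84.3774


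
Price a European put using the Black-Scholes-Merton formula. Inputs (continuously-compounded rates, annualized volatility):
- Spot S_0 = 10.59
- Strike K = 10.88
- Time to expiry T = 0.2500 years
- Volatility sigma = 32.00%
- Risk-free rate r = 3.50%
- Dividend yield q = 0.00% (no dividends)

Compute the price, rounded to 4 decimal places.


Answer: Price = 0.7835

Derivation:
d1 = (ln(S/K) + (r - q + 0.5*sigma^2) * T) / (sigma * sqrt(T)) = -0.03416301
d2 = d1 - sigma * sqrt(T) = -0.19416301
exp(-rT) = 0.99128817; exp(-qT) = 1.00000000
P = K * exp(-rT) * N(-d2) - S_0 * exp(-qT) * N(-d1)
N(-d1) = 0.51362642; N(-d2) = 0.57697588
P = 10.8800 * 0.99128817 * 0.57697588 - 10.5900 * 1.00000000 * 0.51362642 = 0.7835


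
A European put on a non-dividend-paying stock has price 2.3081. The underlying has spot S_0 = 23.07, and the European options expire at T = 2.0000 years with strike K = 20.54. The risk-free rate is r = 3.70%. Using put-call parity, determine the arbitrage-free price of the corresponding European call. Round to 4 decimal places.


Answer: Call price = 6.3032

Derivation:
Put-call parity: C - P = S_0 * exp(-qT) - K * exp(-rT).
S_0 * exp(-qT) = 23.0700 * 1.00000000 = 23.07000000
K * exp(-rT) = 20.5400 * 0.92867169 = 19.07491659
C = P + S*exp(-qT) - K*exp(-rT)
C = 2.3081 + 23.07000000 - 19.07491659 = 6.3032


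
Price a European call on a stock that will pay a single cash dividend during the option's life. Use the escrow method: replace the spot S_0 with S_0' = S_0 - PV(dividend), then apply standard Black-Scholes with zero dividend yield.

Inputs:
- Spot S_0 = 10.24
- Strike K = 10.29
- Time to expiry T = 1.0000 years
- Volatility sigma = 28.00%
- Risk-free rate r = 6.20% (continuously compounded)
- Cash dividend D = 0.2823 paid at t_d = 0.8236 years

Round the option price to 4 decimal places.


Answer: Price = 1.2502

Derivation:
PV(D) = D * exp(-r * t_d) = 0.2823 * 0.95021861 = 0.26824671
S_0' = S_0 - PV(D) = 10.2400 - 0.26824671 = 9.97175329
d1 = (ln(S_0'/K) + (r + sigma^2/2)*T) / (sigma*sqrt(T)) = 0.24922812
d2 = d1 - sigma*sqrt(T) = -0.03077188
exp(-rT) = 0.93988289
N(d1) = 0.59840784; N(d2) = 0.48772573
C = S_0' * N(d1) - K * exp(-rT) * N(d2) = 9.97175329 * 0.59840784 - 10.2900 * 0.93988289 * 0.48772573 = 1.2502


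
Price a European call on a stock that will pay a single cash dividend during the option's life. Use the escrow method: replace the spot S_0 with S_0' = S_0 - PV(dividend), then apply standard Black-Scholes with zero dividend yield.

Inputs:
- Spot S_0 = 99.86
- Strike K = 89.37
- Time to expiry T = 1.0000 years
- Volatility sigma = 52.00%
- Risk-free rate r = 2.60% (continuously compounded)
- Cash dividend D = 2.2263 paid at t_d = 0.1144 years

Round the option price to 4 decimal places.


Answer: Price = 24.6747

Derivation:
PV(D) = D * exp(-r * t_d) = 2.2263 * 0.99703002 = 2.21968793
S_0' = S_0 - PV(D) = 99.8600 - 2.21968793 = 97.64031207
d1 = (ln(S_0'/K) + (r + sigma^2/2)*T) / (sigma*sqrt(T)) = 0.48020267
d2 = d1 - sigma*sqrt(T) = -0.03979733
exp(-rT) = 0.97433509
N(d1) = 0.68445835; N(d2) = 0.48412735
C = S_0' * N(d1) - K * exp(-rT) * N(d2) = 97.64031207 * 0.68445835 - 89.3700 * 0.97433509 * 0.48412735 = 24.6747


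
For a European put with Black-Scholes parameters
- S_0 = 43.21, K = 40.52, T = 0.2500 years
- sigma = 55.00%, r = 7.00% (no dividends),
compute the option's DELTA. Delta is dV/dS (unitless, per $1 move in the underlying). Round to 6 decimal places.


d1 = 0.4348682566; d2 = 0.1598682566
phi(d1) = 0.3629487158; exp(-qT) = 1.0000000000; exp(-rT) = 0.9826522357
N(-d1) = 0.3318290284
Delta = -exp(-qT) * N(-d1) = -1.0000000000 * 0.3318290284 = -0.331829

Answer: Delta = -0.331829


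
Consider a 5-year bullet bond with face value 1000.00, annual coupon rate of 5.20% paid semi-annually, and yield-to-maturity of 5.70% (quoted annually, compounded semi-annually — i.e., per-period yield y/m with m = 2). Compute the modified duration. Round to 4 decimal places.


Coupon per period c = face * coupon_rate / m = 26.000000
Periods per year m = 2; per-period yield y/m = 0.028500
Number of cashflows N = 10
Cashflows (t years, CF_t, discount factor 1/(1+y/m)^(m*t), PV):
  t = 0.5000: CF_t = 26.000000, DF = 0.972290, PV = 25.279533
  t = 1.0000: CF_t = 26.000000, DF = 0.945347, PV = 24.579031
  t = 1.5000: CF_t = 26.000000, DF = 0.919152, PV = 23.897940
  t = 2.0000: CF_t = 26.000000, DF = 0.893682, PV = 23.235722
  t = 2.5000: CF_t = 26.000000, DF = 0.868917, PV = 22.591854
  t = 3.0000: CF_t = 26.000000, DF = 0.844840, PV = 21.965828
  t = 3.5000: CF_t = 26.000000, DF = 0.821429, PV = 21.357149
  t = 4.0000: CF_t = 26.000000, DF = 0.798667, PV = 20.765337
  t = 4.5000: CF_t = 26.000000, DF = 0.776536, PV = 20.189924
  t = 5.0000: CF_t = 1026.000000, DF = 0.755018, PV = 774.647994
Price P = sum_t PV_t = 978.510310
First compute Macaulay numerator sum_t t * PV_t:
  t * PV_t at t = 0.5000: 12.639767
  t * PV_t at t = 1.0000: 24.579031
  t * PV_t at t = 1.5000: 35.846909
  t * PV_t at t = 2.0000: 46.471443
  t * PV_t at t = 2.5000: 56.479634
  t * PV_t at t = 3.0000: 65.897483
  t * PV_t at t = 3.5000: 74.750021
  t * PV_t at t = 4.0000: 83.061347
  t * PV_t at t = 4.5000: 90.854658
  t * PV_t at t = 5.0000: 3873.239969
Macaulay duration D = 4363.820263 / 978.510310 = 4.459657
Modified duration = D / (1 + y/m) = 4.459657 / (1 + 0.028500) = 4.336079

Answer: Modified duration = 4.3361


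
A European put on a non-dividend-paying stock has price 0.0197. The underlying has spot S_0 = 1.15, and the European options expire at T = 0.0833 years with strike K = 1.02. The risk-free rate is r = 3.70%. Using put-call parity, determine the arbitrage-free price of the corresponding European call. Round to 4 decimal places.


Answer: Call price = 0.1528

Derivation:
Put-call parity: C - P = S_0 * exp(-qT) - K * exp(-rT).
S_0 * exp(-qT) = 1.1500 * 1.00000000 = 1.15000000
K * exp(-rT) = 1.0200 * 0.99692264 = 1.01686110
C = P + S*exp(-qT) - K*exp(-rT)
C = 0.0197 + 1.15000000 - 1.01686110 = 0.1528


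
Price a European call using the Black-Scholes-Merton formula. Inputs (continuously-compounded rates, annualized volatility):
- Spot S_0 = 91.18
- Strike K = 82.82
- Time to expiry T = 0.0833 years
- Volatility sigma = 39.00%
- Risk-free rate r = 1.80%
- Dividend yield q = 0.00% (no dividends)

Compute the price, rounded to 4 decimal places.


Answer: Price = 9.5243

Derivation:
d1 = (ln(S/K) + (r - q + 0.5*sigma^2) * T) / (sigma * sqrt(T)) = 0.92394845
d2 = d1 - sigma * sqrt(T) = 0.81138767
exp(-rT) = 0.99850172; exp(-qT) = 1.00000000
C = S_0 * exp(-qT) * N(d1) - K * exp(-rT) * N(d2)
N(d1) = 0.82224342; N(d2) = 0.79142846
C = 91.1800 * 1.00000000 * 0.82224342 - 82.8200 * 0.99850172 * 0.79142846 = 9.5243


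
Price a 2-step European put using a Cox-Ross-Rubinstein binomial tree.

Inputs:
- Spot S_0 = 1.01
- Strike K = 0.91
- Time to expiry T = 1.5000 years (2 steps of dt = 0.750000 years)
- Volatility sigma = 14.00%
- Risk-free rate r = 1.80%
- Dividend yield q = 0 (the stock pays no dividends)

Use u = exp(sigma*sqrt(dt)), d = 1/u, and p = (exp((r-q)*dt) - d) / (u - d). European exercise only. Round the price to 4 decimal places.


Answer: Price = V(0,0) = 0.0257

Derivation:
dt = T/N = 0.750000
u = exp(sigma*sqrt(dt)) = 1.128900; d = 1/u = 0.885818
p = (exp((r-q)*dt) - d) / (u - d) = 0.525640
Discount per step: exp(-r*dt) = 0.986591
Stock lattice S(k, i) with i counting down-moves:
  k=0: S(0,0) = 1.0100
  k=1: S(1,0) = 1.1402; S(1,1) = 0.8947
  k=2: S(2,0) = 1.2872; S(2,1) = 1.0100; S(2,2) = 0.7925
Terminal payoffs V(N, i) = max(K - S_T, 0):
  V(2,0) = 0.000000; V(2,1) = 0.000000; V(2,2) = 0.117479
Backward induction: V(k, i) = exp(-r*dt) * [p * V(k+1, i) + (1-p) * V(k+1, i+1)].
  V(1,0) = exp(-r*dt) * [p*0.000000 + (1-p)*0.000000] = 0.000000
  V(1,1) = exp(-r*dt) * [p*0.000000 + (1-p)*0.117479] = 0.054980
  V(0,0) = exp(-r*dt) * [p*0.000000 + (1-p)*0.054980] = 0.025731


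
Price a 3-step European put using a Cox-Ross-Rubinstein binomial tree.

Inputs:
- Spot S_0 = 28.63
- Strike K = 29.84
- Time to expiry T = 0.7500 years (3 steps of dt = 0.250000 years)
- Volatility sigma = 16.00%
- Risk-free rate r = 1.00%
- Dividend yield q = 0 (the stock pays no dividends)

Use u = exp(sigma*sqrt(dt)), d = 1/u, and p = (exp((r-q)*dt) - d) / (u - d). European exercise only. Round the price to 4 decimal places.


Answer: Price = V(0,0) = 2.2126

Derivation:
dt = T/N = 0.250000
u = exp(sigma*sqrt(dt)) = 1.083287; d = 1/u = 0.923116
p = (exp((r-q)*dt) - d) / (u - d) = 0.495639
Discount per step: exp(-r*dt) = 0.997503
Stock lattice S(k, i) with i counting down-moves:
  k=0: S(0,0) = 28.6300
  k=1: S(1,0) = 31.0145; S(1,1) = 26.4288
  k=2: S(2,0) = 33.5976; S(2,1) = 28.6300; S(2,2) = 24.3969
  k=3: S(3,0) = 36.3959; S(3,1) = 31.0145; S(3,2) = 26.4288; S(3,3) = 22.5212
Terminal payoffs V(N, i) = max(K - S_T, 0):
  V(3,0) = 0.000000; V(3,1) = 0.000000; V(3,2) = 3.411179; V(3,3) = 7.318844
Backward induction: V(k, i) = exp(-r*dt) * [p * V(k+1, i) + (1-p) * V(k+1, i+1)].
  V(2,0) = exp(-r*dt) * [p*0.000000 + (1-p)*0.000000] = 0.000000
  V(2,1) = exp(-r*dt) * [p*0.000000 + (1-p)*3.411179] = 1.716171
  V(2,2) = exp(-r*dt) * [p*3.411179 + (1-p)*7.318844] = 5.368616
  V(1,0) = exp(-r*dt) * [p*0.000000 + (1-p)*1.716171] = 0.863410
  V(1,1) = exp(-r*dt) * [p*1.716171 + (1-p)*5.368616] = 3.549439
  V(0,0) = exp(-r*dt) * [p*0.863410 + (1-p)*3.549439] = 2.212601


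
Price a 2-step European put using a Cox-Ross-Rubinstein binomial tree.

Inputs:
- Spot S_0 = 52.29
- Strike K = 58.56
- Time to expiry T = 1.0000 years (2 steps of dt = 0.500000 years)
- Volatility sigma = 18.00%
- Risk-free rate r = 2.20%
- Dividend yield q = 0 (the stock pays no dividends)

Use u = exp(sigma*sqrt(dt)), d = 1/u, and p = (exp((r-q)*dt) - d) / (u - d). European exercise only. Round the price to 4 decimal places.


dt = T/N = 0.500000
u = exp(sigma*sqrt(dt)) = 1.135734; d = 1/u = 0.880488
p = (exp((r-q)*dt) - d) / (u - d) = 0.511557
Discount per step: exp(-r*dt) = 0.989060
Stock lattice S(k, i) with i counting down-moves:
  k=0: S(0,0) = 52.2900
  k=1: S(1,0) = 59.3875; S(1,1) = 46.0407
  k=2: S(2,0) = 67.4484; S(2,1) = 52.2900; S(2,2) = 40.5383
Terminal payoffs V(N, i) = max(K - S_T, 0):
  V(2,0) = 0.000000; V(2,1) = 6.270000; V(2,2) = 18.021720
Backward induction: V(k, i) = exp(-r*dt) * [p * V(k+1, i) + (1-p) * V(k+1, i+1)].
  V(1,0) = exp(-r*dt) * [p*0.000000 + (1-p)*6.270000] = 3.029037
  V(1,1) = exp(-r*dt) * [p*6.270000 + (1-p)*18.021720] = 11.878663
  V(0,0) = exp(-r*dt) * [p*3.029037 + (1-p)*11.878663] = 7.271154

Answer: Price = V(0,0) = 7.2712


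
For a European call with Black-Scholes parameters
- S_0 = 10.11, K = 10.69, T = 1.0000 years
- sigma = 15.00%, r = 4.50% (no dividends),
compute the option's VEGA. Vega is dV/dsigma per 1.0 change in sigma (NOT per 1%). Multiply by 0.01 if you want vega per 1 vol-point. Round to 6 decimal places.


d1 = 0.0031087200; d2 = -0.1468912800
phi(d1) = 0.3989403527; exp(-qT) = 1.0000000000; exp(-rT) = 0.9559974818
Vega = S * exp(-qT) * phi(d1) * sqrt(T) = 10.1100 * 1.0000000000 * 0.3989403527 * 1.0000000000 = 4.033287

Answer: Vega = 4.033287


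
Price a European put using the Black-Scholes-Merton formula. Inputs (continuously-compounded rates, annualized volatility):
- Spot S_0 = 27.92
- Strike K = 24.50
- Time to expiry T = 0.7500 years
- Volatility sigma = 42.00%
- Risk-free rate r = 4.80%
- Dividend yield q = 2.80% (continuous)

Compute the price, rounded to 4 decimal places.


d1 = (ln(S/K) + (r - q + 0.5*sigma^2) * T) / (sigma * sqrt(T)) = 0.58235441
d2 = d1 - sigma * sqrt(T) = 0.21862374
exp(-rT) = 0.96464029; exp(-qT) = 0.97921896
P = K * exp(-rT) * N(-d2) - S_0 * exp(-qT) * N(-d1)
N(-d1) = 0.28016399; N(-d2) = 0.41347158
P = 24.5000 * 0.96464029 * 0.41347158 - 27.9200 * 0.97921896 * 0.28016399 = 2.1122

Answer: Price = 2.1122


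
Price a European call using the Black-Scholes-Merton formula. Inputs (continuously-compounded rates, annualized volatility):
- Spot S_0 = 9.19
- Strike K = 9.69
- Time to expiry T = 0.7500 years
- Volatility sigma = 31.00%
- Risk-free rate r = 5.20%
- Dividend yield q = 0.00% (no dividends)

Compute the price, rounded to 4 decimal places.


d1 = (ln(S/K) + (r - q + 0.5*sigma^2) * T) / (sigma * sqrt(T)) = 0.08216629
d2 = d1 - sigma * sqrt(T) = -0.18630158
exp(-rT) = 0.96175071; exp(-qT) = 1.00000000
C = S_0 * exp(-qT) * N(d1) - K * exp(-rT) * N(d2)
N(d1) = 0.53274276; N(d2) = 0.42610413
C = 9.1900 * 1.00000000 * 0.53274276 - 9.6900 * 0.96175071 * 0.42610413 = 0.9249

Answer: Price = 0.9249


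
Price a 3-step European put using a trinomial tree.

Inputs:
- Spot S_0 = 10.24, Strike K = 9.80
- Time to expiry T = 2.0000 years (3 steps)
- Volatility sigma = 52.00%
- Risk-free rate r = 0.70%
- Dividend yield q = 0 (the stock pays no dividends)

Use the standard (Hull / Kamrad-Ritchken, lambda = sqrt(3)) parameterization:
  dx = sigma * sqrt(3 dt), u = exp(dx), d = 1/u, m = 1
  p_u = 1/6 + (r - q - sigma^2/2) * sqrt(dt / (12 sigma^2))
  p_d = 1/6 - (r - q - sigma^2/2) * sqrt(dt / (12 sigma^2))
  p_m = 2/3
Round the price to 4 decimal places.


Answer: Price = V(0,0) = 2.3643

Derivation:
dt = T/N = 0.666667; dx = sigma*sqrt(3*dt) = 0.735391
u = exp(dx) = 2.086298; d = 1/u = 0.479318
p_u = 0.108557, p_m = 0.666667, p_d = 0.224776
Discount per step: exp(-r*dt) = 0.995344
Stock lattice S(k, j) with j the centered position index:
  k=0: S(0,+0) = 10.2400
  k=1: S(1,-1) = 4.9082; S(1,+0) = 10.2400; S(1,+1) = 21.3637
  k=2: S(2,-2) = 2.3526; S(2,-1) = 4.9082; S(2,+0) = 10.2400; S(2,+1) = 21.3637; S(2,+2) = 44.5710
  k=3: S(3,-3) = 1.1276; S(3,-2) = 2.3526; S(3,-1) = 4.9082; S(3,+0) = 10.2400; S(3,+1) = 21.3637; S(3,+2) = 44.5710; S(3,+3) = 92.9884
Terminal payoffs V(N, j) = max(K - S_T, 0):
  V(3,-3) = 8.672358; V(3,-2) = 7.447404; V(3,-1) = 4.891784; V(3,+0) = 0.000000; V(3,+1) = 0.000000; V(3,+2) = 0.000000; V(3,+3) = 0.000000
Backward induction: V(k, j) = exp(-r*dt) * [p_u * V(k+1, j+1) + p_m * V(k+1, j) + p_d * V(k+1, j-1)]
  V(2,-2) = exp(-r*dt) * [p_u*4.891784 + p_m*7.447404 + p_d*8.672358] = 7.410650
  V(2,-1) = exp(-r*dt) * [p_u*0.000000 + p_m*4.891784 + p_d*7.447404] = 4.912212
  V(2,+0) = exp(-r*dt) * [p_u*0.000000 + p_m*0.000000 + p_d*4.891784] = 1.094438
  V(2,+1) = exp(-r*dt) * [p_u*0.000000 + p_m*0.000000 + p_d*0.000000] = 0.000000
  V(2,+2) = exp(-r*dt) * [p_u*0.000000 + p_m*0.000000 + p_d*0.000000] = 0.000000
  V(1,-1) = exp(-r*dt) * [p_u*1.094438 + p_m*4.912212 + p_d*7.410650] = 5.035801
  V(1,+0) = exp(-r*dt) * [p_u*0.000000 + p_m*1.094438 + p_d*4.912212] = 1.825237
  V(1,+1) = exp(-r*dt) * [p_u*0.000000 + p_m*0.000000 + p_d*1.094438] = 0.244858
  V(0,+0) = exp(-r*dt) * [p_u*0.244858 + p_m*1.825237 + p_d*5.035801] = 2.364275


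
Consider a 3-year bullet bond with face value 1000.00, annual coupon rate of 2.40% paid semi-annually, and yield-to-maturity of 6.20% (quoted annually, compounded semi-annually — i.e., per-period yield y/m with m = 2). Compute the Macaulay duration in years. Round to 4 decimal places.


Answer: Macaulay duration = 2.9065 years

Derivation:
Coupon per period c = face * coupon_rate / m = 12.000000
Periods per year m = 2; per-period yield y/m = 0.031000
Number of cashflows N = 6
Cashflows (t years, CF_t, discount factor 1/(1+y/m)^(m*t), PV):
  t = 0.5000: CF_t = 12.000000, DF = 0.969932, PV = 11.639185
  t = 1.0000: CF_t = 12.000000, DF = 0.940768, PV = 11.289219
  t = 1.5000: CF_t = 12.000000, DF = 0.912481, PV = 10.949776
  t = 2.0000: CF_t = 12.000000, DF = 0.885045, PV = 10.620540
  t = 2.5000: CF_t = 12.000000, DF = 0.858434, PV = 10.301202
  t = 3.0000: CF_t = 1012.000000, DF = 0.832622, PV = 842.613709
Price P = sum_t PV_t = 897.413632
Macaulay numerator sum_t t * PV_t:
  t * PV_t at t = 0.5000: 5.819593
  t * PV_t at t = 1.0000: 11.289219
  t * PV_t at t = 1.5000: 16.424665
  t * PV_t at t = 2.0000: 21.241079
  t * PV_t at t = 2.5000: 25.753006
  t * PV_t at t = 3.0000: 2527.841128
Macaulay duration D = (sum_t t * PV_t) / P = 2608.368690 / 897.413632 = 2.906540


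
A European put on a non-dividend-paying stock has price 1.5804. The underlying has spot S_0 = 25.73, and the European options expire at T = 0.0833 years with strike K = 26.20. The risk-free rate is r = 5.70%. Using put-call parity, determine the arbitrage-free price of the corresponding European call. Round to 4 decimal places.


Put-call parity: C - P = S_0 * exp(-qT) - K * exp(-rT).
S_0 * exp(-qT) = 25.7300 * 1.00000000 = 25.73000000
K * exp(-rT) = 26.2000 * 0.99526315 = 26.07589465
C = P + S*exp(-qT) - K*exp(-rT)
C = 1.5804 + 25.73000000 - 26.07589465 = 1.2345

Answer: Call price = 1.2345


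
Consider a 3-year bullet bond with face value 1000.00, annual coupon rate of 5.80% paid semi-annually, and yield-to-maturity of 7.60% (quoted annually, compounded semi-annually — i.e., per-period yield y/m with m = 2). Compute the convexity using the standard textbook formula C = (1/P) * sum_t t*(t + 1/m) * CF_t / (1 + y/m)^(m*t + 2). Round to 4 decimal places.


Answer: Convexity = 8.8433

Derivation:
Coupon per period c = face * coupon_rate / m = 29.000000
Periods per year m = 2; per-period yield y/m = 0.038000
Number of cashflows N = 6
Cashflows (t years, CF_t, discount factor 1/(1+y/m)^(m*t), PV):
  t = 0.5000: CF_t = 29.000000, DF = 0.963391, PV = 27.938343
  t = 1.0000: CF_t = 29.000000, DF = 0.928122, PV = 26.915552
  t = 1.5000: CF_t = 29.000000, DF = 0.894145, PV = 25.930204
  t = 2.0000: CF_t = 29.000000, DF = 0.861411, PV = 24.980929
  t = 2.5000: CF_t = 29.000000, DF = 0.829876, PV = 24.066406
  t = 3.0000: CF_t = 1029.000000, DF = 0.799495, PV = 822.680595
Price P = sum_t PV_t = 952.512029
Convexity numerator sum_t t*(t + 1/m) * CF_t / (1+y/m)^(m*t + 2):
  t = 0.5000: term = 12.965102
  t = 1.0000: term = 37.471393
  t = 1.5000: term = 72.199217
  t = 2.0000: term = 115.926809
  t = 2.5000: term = 167.524290
  t = 3.0000: term = 8017.257743
Convexity = (1/P) * sum = 8423.344554 / 952.512029 = 8.843295


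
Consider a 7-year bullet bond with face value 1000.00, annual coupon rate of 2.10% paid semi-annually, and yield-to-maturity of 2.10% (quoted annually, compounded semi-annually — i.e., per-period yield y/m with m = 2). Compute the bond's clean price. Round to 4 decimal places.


Coupon per period c = face * coupon_rate / m = 10.500000
Periods per year m = 2; per-period yield y/m = 0.010500
Number of cashflows N = 14
Cashflows (t years, CF_t, discount factor 1/(1+y/m)^(m*t), PV):
  t = 0.5000: CF_t = 10.500000, DF = 0.989609, PV = 10.390896
  t = 1.0000: CF_t = 10.500000, DF = 0.979326, PV = 10.282925
  t = 1.5000: CF_t = 10.500000, DF = 0.969150, PV = 10.176076
  t = 2.0000: CF_t = 10.500000, DF = 0.959080, PV = 10.070338
  t = 2.5000: CF_t = 10.500000, DF = 0.949114, PV = 9.965698
  t = 3.0000: CF_t = 10.500000, DF = 0.939252, PV = 9.862145
  t = 3.5000: CF_t = 10.500000, DF = 0.929492, PV = 9.759669
  t = 4.0000: CF_t = 10.500000, DF = 0.919834, PV = 9.658257
  t = 4.5000: CF_t = 10.500000, DF = 0.910276, PV = 9.557899
  t = 5.0000: CF_t = 10.500000, DF = 0.900818, PV = 9.458584
  t = 5.5000: CF_t = 10.500000, DF = 0.891457, PV = 9.360301
  t = 6.0000: CF_t = 10.500000, DF = 0.882194, PV = 9.263039
  t = 6.5000: CF_t = 10.500000, DF = 0.873027, PV = 9.166788
  t = 7.0000: CF_t = 1010.500000, DF = 0.863956, PV = 873.027387
Price P = sum_t PV_t = 1000.000000

Answer: Price = 1000.0000


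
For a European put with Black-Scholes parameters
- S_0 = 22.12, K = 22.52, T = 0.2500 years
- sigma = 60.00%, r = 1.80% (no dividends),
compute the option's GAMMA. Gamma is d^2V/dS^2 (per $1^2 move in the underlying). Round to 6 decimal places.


d1 = 0.1052612446; d2 = -0.1947387554
phi(d1) = 0.3967382649; exp(-qT) = 1.0000000000; exp(-rT) = 0.9955101098
Gamma = exp(-qT) * phi(d1) / (S * sigma * sqrt(T)) = 1.0000000000 * 0.3967382649 / (22.1200 * 0.6000 * 0.5000000000) = 0.059786

Answer: Gamma = 0.059786


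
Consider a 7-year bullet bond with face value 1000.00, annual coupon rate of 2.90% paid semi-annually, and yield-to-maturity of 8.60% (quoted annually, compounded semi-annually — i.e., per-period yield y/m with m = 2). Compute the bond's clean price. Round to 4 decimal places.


Answer: Price = 704.8267

Derivation:
Coupon per period c = face * coupon_rate / m = 14.500000
Periods per year m = 2; per-period yield y/m = 0.043000
Number of cashflows N = 14
Cashflows (t years, CF_t, discount factor 1/(1+y/m)^(m*t), PV):
  t = 0.5000: CF_t = 14.500000, DF = 0.958773, PV = 13.902205
  t = 1.0000: CF_t = 14.500000, DF = 0.919245, PV = 13.329056
  t = 1.5000: CF_t = 14.500000, DF = 0.881347, PV = 12.779536
  t = 2.0000: CF_t = 14.500000, DF = 0.845012, PV = 12.252671
  t = 2.5000: CF_t = 14.500000, DF = 0.810174, PV = 11.747527
  t = 3.0000: CF_t = 14.500000, DF = 0.776773, PV = 11.263209
  t = 3.5000: CF_t = 14.500000, DF = 0.744749, PV = 10.798858
  t = 4.0000: CF_t = 14.500000, DF = 0.714045, PV = 10.353651
  t = 4.5000: CF_t = 14.500000, DF = 0.684607, PV = 9.926799
  t = 5.0000: CF_t = 14.500000, DF = 0.656382, PV = 9.517545
  t = 5.5000: CF_t = 14.500000, DF = 0.629322, PV = 9.125163
  t = 6.0000: CF_t = 14.500000, DF = 0.603376, PV = 8.748957
  t = 6.5000: CF_t = 14.500000, DF = 0.578501, PV = 8.388262
  t = 7.0000: CF_t = 1014.500000, DF = 0.554651, PV = 562.693286
Price P = sum_t PV_t = 704.826725


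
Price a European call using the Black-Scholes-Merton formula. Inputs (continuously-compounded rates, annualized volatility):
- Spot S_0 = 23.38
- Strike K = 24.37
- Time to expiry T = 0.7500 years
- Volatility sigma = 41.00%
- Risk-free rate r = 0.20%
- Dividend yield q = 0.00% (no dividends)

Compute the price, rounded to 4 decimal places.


d1 = (ln(S/K) + (r - q + 0.5*sigma^2) * T) / (sigma * sqrt(T)) = 0.06496060
d2 = d1 - sigma * sqrt(T) = -0.29010981
exp(-rT) = 0.99850112; exp(-qT) = 1.00000000
C = S_0 * exp(-qT) * N(d1) - K * exp(-rT) * N(d2)
N(d1) = 0.52589732; N(d2) = 0.38586611
C = 23.3800 * 1.00000000 * 0.52589732 - 24.3700 * 0.99850112 * 0.38586611 = 2.9060

Answer: Price = 2.9060


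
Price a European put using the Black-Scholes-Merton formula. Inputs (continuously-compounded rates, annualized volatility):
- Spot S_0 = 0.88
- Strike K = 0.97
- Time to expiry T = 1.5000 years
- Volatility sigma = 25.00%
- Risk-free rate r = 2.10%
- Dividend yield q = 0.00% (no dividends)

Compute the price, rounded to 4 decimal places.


Answer: Price = 0.1432

Derivation:
d1 = (ln(S/K) + (r - q + 0.5*sigma^2) * T) / (sigma * sqrt(T)) = -0.06205101
d2 = d1 - sigma * sqrt(T) = -0.36823723
exp(-rT) = 0.96899096; exp(-qT) = 1.00000000
P = K * exp(-rT) * N(-d2) - S_0 * exp(-qT) * N(-d1)
N(-d1) = 0.52473889; N(-d2) = 0.64365182
P = 0.9700 * 0.96899096 * 0.64365182 - 0.8800 * 1.00000000 * 0.52473889 = 0.1432


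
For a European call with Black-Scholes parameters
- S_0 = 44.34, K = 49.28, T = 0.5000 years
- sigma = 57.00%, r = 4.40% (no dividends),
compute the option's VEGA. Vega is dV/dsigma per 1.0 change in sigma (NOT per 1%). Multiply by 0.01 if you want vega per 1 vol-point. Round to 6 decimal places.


d1 = -0.0059697553; d2 = -0.4090206206
phi(d1) = 0.3989351717; exp(-qT) = 1.0000000000; exp(-rT) = 0.9782402351
Vega = S * exp(-qT) * phi(d1) * sqrt(T) = 44.3400 * 1.0000000000 * 0.3989351717 * 0.7071067812 = 12.507860

Answer: Vega = 12.507860


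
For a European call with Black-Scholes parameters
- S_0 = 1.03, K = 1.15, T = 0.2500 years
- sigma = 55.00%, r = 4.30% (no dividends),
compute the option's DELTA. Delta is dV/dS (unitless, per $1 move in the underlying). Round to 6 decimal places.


Answer: Delta = 0.411321

Derivation:
d1 = -0.2241477823; d2 = -0.4991477823
phi(d1) = 0.3890452387; exp(-qT) = 1.0000000000; exp(-rT) = 0.9893075748
N(d1) = 0.4113211567
Delta = exp(-qT) * N(d1) = 1.0000000000 * 0.4113211567 = 0.411321


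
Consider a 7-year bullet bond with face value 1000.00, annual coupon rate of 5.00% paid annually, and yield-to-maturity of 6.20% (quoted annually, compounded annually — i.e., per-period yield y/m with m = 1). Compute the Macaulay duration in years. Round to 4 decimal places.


Coupon per period c = face * coupon_rate / m = 50.000000
Periods per year m = 1; per-period yield y/m = 0.062000
Number of cashflows N = 7
Cashflows (t years, CF_t, discount factor 1/(1+y/m)^(m*t), PV):
  t = 1.0000: CF_t = 50.000000, DF = 0.941620, PV = 47.080979
  t = 2.0000: CF_t = 50.000000, DF = 0.886647, PV = 44.332372
  t = 3.0000: CF_t = 50.000000, DF = 0.834885, PV = 41.744230
  t = 4.0000: CF_t = 50.000000, DF = 0.786144, PV = 39.307185
  t = 5.0000: CF_t = 50.000000, DF = 0.740248, PV = 37.012415
  t = 6.0000: CF_t = 50.000000, DF = 0.697032, PV = 34.851615
  t = 7.0000: CF_t = 1050.000000, DF = 0.656339, PV = 689.156223
Price P = sum_t PV_t = 933.485018
Macaulay numerator sum_t t * PV_t:
  t * PV_t at t = 1.0000: 47.080979
  t * PV_t at t = 2.0000: 88.664744
  t * PV_t at t = 3.0000: 125.232690
  t * PV_t at t = 4.0000: 157.228738
  t * PV_t at t = 5.0000: 185.062074
  t * PV_t at t = 6.0000: 209.109688
  t * PV_t at t = 7.0000: 4824.093558
Macaulay duration D = (sum_t t * PV_t) / P = 5636.472472 / 933.485018 = 6.038096

Answer: Macaulay duration = 6.0381 years
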